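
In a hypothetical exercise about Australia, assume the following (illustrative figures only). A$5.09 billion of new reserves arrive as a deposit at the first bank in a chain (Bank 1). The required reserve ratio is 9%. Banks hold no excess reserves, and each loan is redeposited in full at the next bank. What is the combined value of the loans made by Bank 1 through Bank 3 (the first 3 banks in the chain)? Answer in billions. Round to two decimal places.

Bank i lends (1 − rr)^i of the original deposit: Bank 1 lends 5.09·0.9100 = 4.6319, Bank 2 lends 5.09·0.9100² ≈ 4.2150, and so on.
Summing a geometric series: total = 5.09·[0.9100·(1 − 0.9100^3) / (1 − 0.9100)] ≈ 12.6826 billion.

A$12.68 billion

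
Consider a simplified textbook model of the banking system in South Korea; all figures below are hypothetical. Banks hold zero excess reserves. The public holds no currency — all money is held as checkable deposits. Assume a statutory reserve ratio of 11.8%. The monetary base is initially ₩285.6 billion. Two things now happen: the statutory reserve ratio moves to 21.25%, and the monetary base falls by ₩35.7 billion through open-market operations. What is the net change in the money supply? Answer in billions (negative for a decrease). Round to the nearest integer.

Before: m₁ = 1 / (0.118) ≈ 8.4746, MB₁ = 285.6, so M₁ = 8.4746 × 285.6 ≈ 2420.3458 billion.
After: m₂ = 1 / (0.2125) ≈ 4.7059, MB₂ = 285.6 − 35.7 = 249.9, so M₂ = 4.7059 × 249.9 ≈ 1176.0044 billion.
ΔM = M₂ − M₁ = 1176.0044 − 2420.3458 = -1244.3414 billion.

-1244 billion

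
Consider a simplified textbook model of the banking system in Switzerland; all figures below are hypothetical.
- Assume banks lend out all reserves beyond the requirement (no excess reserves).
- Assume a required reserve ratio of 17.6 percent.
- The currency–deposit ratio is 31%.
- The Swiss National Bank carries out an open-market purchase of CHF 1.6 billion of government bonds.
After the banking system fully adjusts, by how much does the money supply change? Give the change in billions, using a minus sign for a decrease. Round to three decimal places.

The money multiplier is m = (1 + c) / (rr + c) = (1 + 0.31) / (0.176 + 0.31) ≈ 2.69547.
The purchase adds 1.6 billion of base, so ΔM = m × ΔMB = 2.69547 × (+1.6) ≈ 4.3128 billion.

CHF 4.313 billion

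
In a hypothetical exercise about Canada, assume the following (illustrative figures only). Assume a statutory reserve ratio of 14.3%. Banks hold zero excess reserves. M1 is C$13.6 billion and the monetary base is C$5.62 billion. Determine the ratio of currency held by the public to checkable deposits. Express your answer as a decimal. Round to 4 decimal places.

Using m = M/MB = 13.6/5.62 ≈ 2.419929. From m = (1 + c)/(c + rr + e), rearranging gives 1 + c = m·(c + rr + e), so c·(1 − m) = m·(rr + e) − 1.
Hence c = [m·(rr + e) − 1]/(1 − m) = [2.419929 × (0.143 + 0) − 1] / (1 − 2.419929) ≈ 0.460551.

0.4606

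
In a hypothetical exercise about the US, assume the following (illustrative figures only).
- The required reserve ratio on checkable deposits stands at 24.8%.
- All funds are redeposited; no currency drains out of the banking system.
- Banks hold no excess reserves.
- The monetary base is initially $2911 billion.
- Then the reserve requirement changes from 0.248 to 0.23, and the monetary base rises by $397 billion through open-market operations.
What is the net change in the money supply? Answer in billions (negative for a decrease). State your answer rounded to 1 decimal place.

$2644.7 billion

Before: m₁ = 1 / (0.248) ≈ 4.032258, MB₁ = 2911, so M₁ = 4.032258 × 2911 ≈ 11737.903 billion.
After: m₂ = 1 / (0.23) ≈ 4.347826, MB₂ = 2911 + 397 = 3308, so M₂ = 4.347826 × 3308 ≈ 14382.6084 billion.
ΔM = M₂ − M₁ = 14382.6084 − 11737.903 = 2644.7054 billion.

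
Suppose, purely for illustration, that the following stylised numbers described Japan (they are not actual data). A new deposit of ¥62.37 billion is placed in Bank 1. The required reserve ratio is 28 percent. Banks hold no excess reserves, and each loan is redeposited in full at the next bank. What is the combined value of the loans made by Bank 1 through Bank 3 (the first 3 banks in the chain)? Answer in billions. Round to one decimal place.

¥100.5 billion

Bank i lends (1 − rr)^i of the original deposit: Bank 1 lends 62.37·0.7200 = 44.9064, Bank 2 lends 62.37·0.7200² ≈ 32.3326, and so on.
Summing a geometric series: total = 62.37·[0.7200·(1 − 0.7200^3) / (1 − 0.7200)] ≈ 100.5185 billion.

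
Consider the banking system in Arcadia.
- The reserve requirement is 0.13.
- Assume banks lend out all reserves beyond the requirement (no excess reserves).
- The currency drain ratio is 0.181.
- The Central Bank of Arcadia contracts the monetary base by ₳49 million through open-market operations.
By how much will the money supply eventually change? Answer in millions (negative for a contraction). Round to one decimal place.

-186.1 million

The money multiplier is m = (1 + c) / (rr + c) = (1 + 0.181) / (0.13 + 0.181) ≈ 3.7974.
The sale removes 49 million of base, so ΔM = m × ΔMB = 3.7974 × (−49) = -186.0726 million.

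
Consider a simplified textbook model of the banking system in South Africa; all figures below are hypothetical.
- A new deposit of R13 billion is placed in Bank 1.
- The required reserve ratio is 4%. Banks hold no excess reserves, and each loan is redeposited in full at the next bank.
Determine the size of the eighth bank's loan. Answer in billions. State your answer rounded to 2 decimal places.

R9.38 billion

Each bank lends a fraction (1 − rr) = 0.9600 of the deposit it receives, so Bank 8 receives 13·0.9600^7 and lends 13·0.9600^8 ≈ 9.3781 billion.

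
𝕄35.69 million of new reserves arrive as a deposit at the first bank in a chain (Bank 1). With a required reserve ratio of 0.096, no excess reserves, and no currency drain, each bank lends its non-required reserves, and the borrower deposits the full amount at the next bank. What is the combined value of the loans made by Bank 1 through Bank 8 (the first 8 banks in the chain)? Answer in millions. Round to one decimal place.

𝕄186.2 million

Bank i lends (1 − rr)^i of the original deposit: Bank 1 lends 35.69·0.9040 ≈ 32.2638, Bank 2 lends 35.69·0.9040² ≈ 29.1664, and so on.
Summing a geometric series: total = 35.69·[0.9040·(1 − 0.9040^8) / (1 − 0.9040)] ≈ 186.1844 million.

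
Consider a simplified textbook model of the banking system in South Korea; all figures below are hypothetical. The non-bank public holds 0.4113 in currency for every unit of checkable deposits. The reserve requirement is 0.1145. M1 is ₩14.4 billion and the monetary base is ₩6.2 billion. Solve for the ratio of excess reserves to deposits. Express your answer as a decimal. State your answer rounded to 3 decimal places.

0.082

Using m = M/MB = 14.4/6.2 ≈ 2.322581. Since m = (1 + c)/(c + rr + e), the denominator satisfies c + rr + e = (1 + c)/m = (1 + 0.4113) / 2.322581 ≈ 0.607643.
With c = 0.4113 and rr = 0.1145, the ratio of excess reserves to deposits is 0.607643 − 0.4113 − 0.1145 = 0.081843.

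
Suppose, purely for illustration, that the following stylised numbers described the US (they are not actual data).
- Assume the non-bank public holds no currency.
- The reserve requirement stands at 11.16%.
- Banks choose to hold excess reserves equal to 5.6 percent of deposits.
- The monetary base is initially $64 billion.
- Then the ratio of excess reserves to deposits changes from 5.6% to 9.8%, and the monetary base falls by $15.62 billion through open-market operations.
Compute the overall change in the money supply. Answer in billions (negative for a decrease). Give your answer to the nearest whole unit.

Before: m₁ = 1 / (0.1116 + 0.056) ≈ 5.9666, MB₁ = 64, so M₁ = 5.9666 × 64 = 381.8624 billion.
After: m₂ = 1 / (0.1116 + 0.098) ≈ 4.7710, MB₂ = 64 − 15.62 = 48.38, so M₂ = 4.7710 × 48.38 ≈ 230.821 billion.
ΔM = M₂ − M₁ = 230.821 − 381.8624 = -151.0414 billion.

-151 billion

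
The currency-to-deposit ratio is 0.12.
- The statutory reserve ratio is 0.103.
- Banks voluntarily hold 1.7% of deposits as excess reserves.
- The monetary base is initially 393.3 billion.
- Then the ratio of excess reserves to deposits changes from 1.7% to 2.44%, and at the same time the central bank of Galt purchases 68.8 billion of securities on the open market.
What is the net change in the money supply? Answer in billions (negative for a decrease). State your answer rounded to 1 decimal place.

Before: m₁ = (1 + 0.12) / (0.103 + 0.017 + 0.12) ≈ 4.66667, MB₁ = 393.3, so M₁ = 4.66667 × 393.3 ≈ 1835.4013 billion.
After: m₂ = (1 + 0.12) / (0.103 + 0.0244 + 0.12) ≈ 4.52708, MB₂ = 393.3 + 68.8 = 462.1, so M₂ = 4.52708 × 462.1 ≈ 2091.9637 billion.
ΔM = M₂ − M₁ = 2091.9637 − 1835.4013 = 256.5624 billion.

256.6 billion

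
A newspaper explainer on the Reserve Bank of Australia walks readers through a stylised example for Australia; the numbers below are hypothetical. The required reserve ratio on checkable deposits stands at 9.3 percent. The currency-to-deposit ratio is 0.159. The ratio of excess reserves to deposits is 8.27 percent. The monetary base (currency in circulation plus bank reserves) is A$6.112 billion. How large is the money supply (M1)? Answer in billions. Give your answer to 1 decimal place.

The money multiplier is m = (1 + c) / (rr + e + c) = (1 + 0.159) / (0.093 + 0.0827 + 0.159) ≈ 3.4628.
So M = m × MB = 3.4628 × 6.112 ≈ 21.1646 billion.

A$21.2 billion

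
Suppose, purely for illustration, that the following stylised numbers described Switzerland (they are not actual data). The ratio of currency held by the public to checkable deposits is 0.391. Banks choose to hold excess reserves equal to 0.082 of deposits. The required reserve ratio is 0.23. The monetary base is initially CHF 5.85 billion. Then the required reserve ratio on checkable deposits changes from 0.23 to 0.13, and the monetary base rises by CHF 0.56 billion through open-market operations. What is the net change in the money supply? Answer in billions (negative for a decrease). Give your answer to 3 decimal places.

Before: m₁ = (1 + 0.391) / (0.23 + 0.082 + 0.391) ≈ 1.97866, MB₁ = 5.85, so M₁ = 1.97866 × 5.85 ≈ 11.5752 billion.
After: m₂ = (1 + 0.391) / (0.13 + 0.082 + 0.391) ≈ 2.30680, MB₂ = 5.85 + 0.56 = 6.41, so M₂ = 2.30680 × 6.41 ≈ 14.7866 billion.
ΔM = M₂ − M₁ = 14.7866 − 11.5752 = 3.2114 billion.

CHF 3.211 billion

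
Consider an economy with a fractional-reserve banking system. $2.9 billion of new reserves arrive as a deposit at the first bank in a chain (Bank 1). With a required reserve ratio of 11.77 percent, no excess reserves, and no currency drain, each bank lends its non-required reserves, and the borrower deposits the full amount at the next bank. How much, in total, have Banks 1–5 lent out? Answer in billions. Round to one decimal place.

Bank i lends (1 − rr)^i of the original deposit: Bank 1 lends 2.9·0.8823 ≈ 2.5587, Bank 2 lends 2.9·0.8823² ≈ 2.2575, and so on.
Summing a geometric series: total = 2.9·[0.8823·(1 − 0.8823^5) / (1 − 0.8823)] ≈ 10.1159 billion.

$10.1 billion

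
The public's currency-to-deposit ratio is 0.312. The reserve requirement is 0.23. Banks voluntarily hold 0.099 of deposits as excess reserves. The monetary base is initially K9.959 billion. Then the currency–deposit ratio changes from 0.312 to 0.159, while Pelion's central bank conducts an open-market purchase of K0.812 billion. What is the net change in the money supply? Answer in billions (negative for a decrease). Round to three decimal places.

Before: m₁ = (1 + 0.312) / (0.23 + 0.099 + 0.312) ≈ 2.046802, MB₁ = 9.959, so M₁ = 2.046802 × 9.959 ≈ 20.3841 billion.
After: m₂ = (1 + 0.159) / (0.23 + 0.099 + 0.159) = 2.375000, MB₂ = 9.959 + 0.812 = 10.771, so M₂ = 2.375000 × 10.771 ≈ 25.5811 billion.
ΔM = M₂ − M₁ = 25.5811 − 20.3841 = 5.197 billion.

K5.197 billion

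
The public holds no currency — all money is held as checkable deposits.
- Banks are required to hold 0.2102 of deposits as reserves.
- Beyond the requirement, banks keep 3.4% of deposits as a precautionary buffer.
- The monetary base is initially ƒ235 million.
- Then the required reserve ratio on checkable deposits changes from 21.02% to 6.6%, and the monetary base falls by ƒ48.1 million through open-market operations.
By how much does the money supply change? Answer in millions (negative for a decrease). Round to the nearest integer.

ƒ907 million

Before: m₁ = 1 / (0.2102 + 0.034) ≈ 4.0950, MB₁ = 235, so M₁ = 4.0950 × 235 = 962.325 million.
After: m₂ = 1 / (0.066 + 0.034) = 10, MB₂ = 235 − 48.1 = 186.9, so M₂ = 10 × 186.9 = 1869 million.
ΔM = M₂ − M₁ = 1869 − 962.325 = 906.675 million.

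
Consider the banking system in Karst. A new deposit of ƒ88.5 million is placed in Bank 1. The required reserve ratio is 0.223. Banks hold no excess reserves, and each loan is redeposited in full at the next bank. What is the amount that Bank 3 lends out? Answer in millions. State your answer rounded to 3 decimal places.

Each bank lends a fraction (1 − rr) = 0.7770 of the deposit it receives, so Bank 3 receives 88.5·0.7770^2 and lends 88.5·0.7770^3 ≈ 41.5151 million.

ƒ41.515 million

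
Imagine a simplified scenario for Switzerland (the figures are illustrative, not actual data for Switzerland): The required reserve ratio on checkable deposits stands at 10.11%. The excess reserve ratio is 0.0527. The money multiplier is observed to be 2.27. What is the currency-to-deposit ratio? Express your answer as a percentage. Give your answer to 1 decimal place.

Using m = 2.27. From m = (1 + c)/(c + rr + e), rearranging gives 1 + c = m·(c + rr + e), so c·(1 − m) = m·(rr + e) − 1.
Hence c = [m·(rr + e) − 1]/(1 − m) = [2.27 × (0.1011 + 0.0527) − 1] / (1 − 2.27) ≈ 0.512499.

51.2%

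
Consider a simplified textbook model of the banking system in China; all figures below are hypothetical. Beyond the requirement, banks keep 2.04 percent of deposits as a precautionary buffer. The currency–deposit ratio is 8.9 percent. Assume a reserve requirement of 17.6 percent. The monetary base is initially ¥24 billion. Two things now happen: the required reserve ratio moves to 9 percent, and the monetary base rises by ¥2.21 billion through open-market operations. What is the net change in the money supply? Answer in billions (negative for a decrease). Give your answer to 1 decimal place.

Before: m₁ = (1 + 0.089) / (0.176 + 0.0204 + 0.089) ≈ 3.8157, MB₁ = 24, so M₁ = 3.8157 × 24 = 91.5768 billion.
After: m₂ = (1 + 0.089) / (0.09 + 0.0204 + 0.089) ≈ 5.4614, MB₂ = 24 + 2.21 = 26.21, so M₂ = 5.4614 × 26.21 ≈ 143.1433 billion.
ΔM = M₂ − M₁ = 143.1433 − 91.5768 = 51.5665 billion.

¥51.6 billion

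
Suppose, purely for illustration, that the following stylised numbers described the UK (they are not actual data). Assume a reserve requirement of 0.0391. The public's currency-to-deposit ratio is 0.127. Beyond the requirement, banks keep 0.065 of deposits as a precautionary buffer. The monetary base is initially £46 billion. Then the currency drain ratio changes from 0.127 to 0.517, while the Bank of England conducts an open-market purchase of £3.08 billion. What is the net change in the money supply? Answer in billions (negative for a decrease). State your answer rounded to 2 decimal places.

Before: m₁ = (1 + 0.127) / (0.0391 + 0.065 + 0.127) ≈ 4.87668, MB₁ = 46, so M₁ = 4.87668 × 46 ≈ 224.3273 billion.
After: m₂ = (1 + 0.517) / (0.0391 + 0.065 + 0.517) ≈ 2.44244, MB₂ = 46 + 3.08 = 49.08, so M₂ = 2.44244 × 49.08 ≈ 119.875 billion.
ΔM = M₂ − M₁ = 119.875 − 224.3273 = -104.4523 billion.

-104.45 billion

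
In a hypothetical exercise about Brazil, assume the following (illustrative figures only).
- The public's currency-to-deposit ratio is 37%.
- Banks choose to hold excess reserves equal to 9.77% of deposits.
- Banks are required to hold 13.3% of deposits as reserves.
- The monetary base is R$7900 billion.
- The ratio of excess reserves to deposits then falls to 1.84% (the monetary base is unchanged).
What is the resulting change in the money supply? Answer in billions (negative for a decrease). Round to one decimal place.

R$2740.3 billion

Initially m₁ = (1 + 0.37) / (0.133 + 0.0977 + 0.37) ≈ 2.280673, so M₁ = 2.280673 × 7900 = 18017.3167 billion.
After the change m₂ = (1 + 0.37) / (0.133 + 0.0184 + 0.37) ≈ 2.627541, so M₂ = 2.627541 × 7900 = 20757.5739 billion.
ΔM = M₂ − M₁ = 20757.5739 − 18017.3167 = 2740.2572 billion.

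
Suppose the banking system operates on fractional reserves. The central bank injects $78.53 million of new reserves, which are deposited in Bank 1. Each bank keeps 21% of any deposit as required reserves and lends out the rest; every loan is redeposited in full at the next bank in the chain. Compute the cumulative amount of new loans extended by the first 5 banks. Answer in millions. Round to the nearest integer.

Bank i lends (1 − rr)^i of the original deposit: Bank 1 lends 78.53·0.7900 = 62.0387, Bank 2 lends 78.53·0.7900² ≈ 49.0106, and so on.
Summing a geometric series: total = 78.53·[0.7900·(1 − 0.7900^5) / (1 − 0.7900)] ≈ 204.5192 million.

$205 million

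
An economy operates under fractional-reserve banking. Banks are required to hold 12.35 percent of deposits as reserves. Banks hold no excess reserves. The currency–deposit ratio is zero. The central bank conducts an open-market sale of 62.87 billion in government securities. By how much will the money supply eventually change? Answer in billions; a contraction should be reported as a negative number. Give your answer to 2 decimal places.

-509.07 billion

The simple money multiplier is m = 1/rr = 1/0.1235 ≈ 8.09717.
An open-market sale reduces the monetary base by 62.87 billion, so ΔM = m × ΔMB = 8.09717 × (−62.87) ≈ -509.0691 billion.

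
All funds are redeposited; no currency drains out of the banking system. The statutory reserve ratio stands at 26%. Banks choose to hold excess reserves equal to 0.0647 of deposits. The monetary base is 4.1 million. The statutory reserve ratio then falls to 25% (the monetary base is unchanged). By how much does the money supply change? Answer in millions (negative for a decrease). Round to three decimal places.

0.401 million

Initially m₁ = 1 / (0.26 + 0.0647) ≈ 3.07977, so M₁ = 3.07977 × 4.1 ≈ 12.6271 million.
After the change m₂ = 1 / (0.25 + 0.0647) ≈ 3.17763, so M₂ = 3.17763 × 4.1 ≈ 13.0283 million.
ΔM = M₂ − M₁ = 13.0283 − 12.6271 = 0.4012 million.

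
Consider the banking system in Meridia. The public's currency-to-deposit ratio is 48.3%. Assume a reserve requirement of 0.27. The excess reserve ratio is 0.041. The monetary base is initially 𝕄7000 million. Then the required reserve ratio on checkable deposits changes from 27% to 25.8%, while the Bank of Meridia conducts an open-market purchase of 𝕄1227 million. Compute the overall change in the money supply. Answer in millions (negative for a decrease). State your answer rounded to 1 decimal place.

𝕄2527.5 million

Before: m₁ = (1 + 0.483) / (0.27 + 0.041 + 0.483) ≈ 1.867758, MB₁ = 7000, so M₁ = 1.867758 × 7000 = 13074.306 million.
After: m₂ = (1 + 0.483) / (0.258 + 0.041 + 0.483) ≈ 1.896419, MB₂ = 7000 + 1227 = 8227, so M₂ = 1.896419 × 8227 ≈ 15601.8391 million.
ΔM = M₂ − M₁ = 15601.8391 − 13074.306 = 2527.5331 million.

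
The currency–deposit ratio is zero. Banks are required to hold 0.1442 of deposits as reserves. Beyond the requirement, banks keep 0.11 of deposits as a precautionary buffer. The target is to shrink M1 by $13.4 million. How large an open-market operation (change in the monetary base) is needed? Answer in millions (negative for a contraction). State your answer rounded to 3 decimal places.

The money multiplier is m = 1 / (rr + e) = 1 / (0.1442 + 0.11) ≈ 3.933910.
ΔMB = ΔM / m = (−13.4) / 3.933910 ≈ -3.4063 million.

-3.406 million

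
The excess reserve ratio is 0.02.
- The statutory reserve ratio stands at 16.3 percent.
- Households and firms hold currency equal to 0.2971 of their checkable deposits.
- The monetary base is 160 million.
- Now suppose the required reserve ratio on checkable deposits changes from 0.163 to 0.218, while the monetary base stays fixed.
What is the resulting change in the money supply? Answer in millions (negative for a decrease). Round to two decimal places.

-44.43 million

Initially m₁ = (1 + 0.2971) / (0.163 + 0.02 + 0.2971) ≈ 2.701729, so M₁ = 2.701729 × 160 ≈ 432.2766 million.
After the change m₂ = (1 + 0.2971) / (0.218 + 0.02 + 0.2971) ≈ 2.424033, so M₂ = 2.424033 × 160 ≈ 387.8453 million.
ΔM = M₂ − M₁ = 387.8453 − 432.2766 = -44.4313 million.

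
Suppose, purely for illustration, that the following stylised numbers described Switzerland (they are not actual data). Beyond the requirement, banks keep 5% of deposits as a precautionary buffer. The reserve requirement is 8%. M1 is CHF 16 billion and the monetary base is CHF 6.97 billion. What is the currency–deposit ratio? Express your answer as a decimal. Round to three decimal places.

0.542

Using m = M/MB = 16/6.97 ≈ 2.295552. From m = (1 + c)/(c + rr + e), rearranging gives 1 + c = m·(c + rr + e), so c·(1 − m) = m·(rr + e) − 1.
Hence c = [m·(rr + e) − 1]/(1 − m) = [2.295552 × (0.08 + 0.05) − 1] / (1 − 2.295552) ≈ 0.541528.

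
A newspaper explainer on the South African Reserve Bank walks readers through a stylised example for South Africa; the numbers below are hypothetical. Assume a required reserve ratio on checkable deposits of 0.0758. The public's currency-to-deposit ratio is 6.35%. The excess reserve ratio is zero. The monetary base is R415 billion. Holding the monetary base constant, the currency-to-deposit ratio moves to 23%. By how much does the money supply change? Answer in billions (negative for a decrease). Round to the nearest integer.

-1499 billion

Initially m₁ = (1 + 0.0635) / (0.0758 + 0.0635) ≈ 7.6346, so M₁ = 7.6346 × 415 = 3168.359 billion.
After the change m₂ = (1 + 0.23) / (0.0758 + 0.23) ≈ 4.0222, so M₂ = 4.0222 × 415 = 1669.213 billion.
ΔM = M₂ − M₁ = 1669.213 − 3168.359 = -1499.146 billion.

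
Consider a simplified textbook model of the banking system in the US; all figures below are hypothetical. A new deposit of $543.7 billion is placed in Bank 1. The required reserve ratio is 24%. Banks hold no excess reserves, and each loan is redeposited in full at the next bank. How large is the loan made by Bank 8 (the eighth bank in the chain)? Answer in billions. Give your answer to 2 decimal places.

$60.52 billion

Each bank lends a fraction (1 − rr) = 0.7600 of the deposit it receives, so Bank 8 receives 543.7·0.7600^7 and lends 543.7·0.7600^8 ≈ 60.5157 billion.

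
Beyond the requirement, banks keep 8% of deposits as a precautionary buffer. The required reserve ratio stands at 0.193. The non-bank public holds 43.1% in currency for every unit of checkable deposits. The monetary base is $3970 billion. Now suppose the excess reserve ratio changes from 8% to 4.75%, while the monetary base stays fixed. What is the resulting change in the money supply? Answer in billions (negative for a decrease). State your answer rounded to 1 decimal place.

Initially m₁ = (1 + 0.431) / (0.193 + 0.08 + 0.431) ≈ 2.032670, so M₁ = 2.032670 × 3970 = 8069.6999 billion.
After the change m₂ = (1 + 0.431) / (0.193 + 0.0475 + 0.431) ≈ 2.131050, so M₂ = 2.131050 × 3970 = 8460.2685 billion.
ΔM = M₂ − M₁ = 8460.2685 − 8069.6999 = 390.5686 billion.

$390.6 billion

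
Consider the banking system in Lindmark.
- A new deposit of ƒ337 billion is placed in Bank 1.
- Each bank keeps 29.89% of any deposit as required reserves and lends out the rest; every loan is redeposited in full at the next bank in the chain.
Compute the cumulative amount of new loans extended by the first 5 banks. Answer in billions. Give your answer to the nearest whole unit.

ƒ657 billion

Bank i lends (1 − rr)^i of the original deposit: Bank 1 lends 337·0.7011 = 236.2707, Bank 2 lends 337·0.7011² ≈ 165.6494, and so on.
Summing a geometric series: total = 337·[0.7011·(1 − 0.7011^5) / (1 − 0.7011)] ≈ 656.5664 billion.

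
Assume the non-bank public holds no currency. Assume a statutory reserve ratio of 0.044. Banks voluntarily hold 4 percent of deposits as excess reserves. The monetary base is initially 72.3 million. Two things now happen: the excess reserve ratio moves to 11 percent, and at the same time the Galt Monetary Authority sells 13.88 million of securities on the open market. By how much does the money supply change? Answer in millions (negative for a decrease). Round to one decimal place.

-481.4 million

Before: m₁ = 1 / (0.044 + 0.04) ≈ 11.9048, MB₁ = 72.3, so M₁ = 11.9048 × 72.3 ≈ 860.717 million.
After: m₂ = 1 / (0.044 + 0.11) ≈ 6.4935, MB₂ = 72.3 − 13.88 = 58.42, so M₂ = 6.4935 × 58.42 ≈ 379.3503 million.
ΔM = M₂ − M₁ = 379.3503 − 860.717 = -481.3667 million.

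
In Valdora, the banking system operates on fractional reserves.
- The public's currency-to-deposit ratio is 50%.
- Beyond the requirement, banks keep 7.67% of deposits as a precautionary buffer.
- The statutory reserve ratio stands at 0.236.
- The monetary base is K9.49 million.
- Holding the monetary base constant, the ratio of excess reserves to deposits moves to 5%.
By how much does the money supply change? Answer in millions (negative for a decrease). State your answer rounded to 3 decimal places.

Initially m₁ = (1 + 0.5) / (0.236 + 0.0767 + 0.5) ≈ 1.84570, so M₁ = 1.84570 × 9.49 ≈ 17.5157 million.
After the change m₂ = (1 + 0.5) / (0.236 + 0.05 + 0.5) ≈ 1.90840, so M₂ = 1.90840 × 9.49 ≈ 18.1107 million.
ΔM = M₂ − M₁ = 18.1107 − 17.5157 = 0.595 million.

K0.595 million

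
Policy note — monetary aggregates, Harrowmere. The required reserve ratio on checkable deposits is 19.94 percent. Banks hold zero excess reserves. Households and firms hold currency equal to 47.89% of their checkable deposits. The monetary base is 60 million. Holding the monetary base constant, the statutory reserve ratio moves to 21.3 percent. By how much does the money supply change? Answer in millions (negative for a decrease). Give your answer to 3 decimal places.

-2.571 million

Initially m₁ = (1 + 0.4789) / (0.1994 + 0.4789) ≈ 2.180304, so M₁ = 2.180304 × 60 ≈ 130.8182 million.
After the change m₂ = (1 + 0.4789) / (0.213 + 0.4789) ≈ 2.137448, so M₂ = 2.137448 × 60 ≈ 128.2469 million.
ΔM = M₂ − M₁ = 128.2469 − 130.8182 = -2.5713 million.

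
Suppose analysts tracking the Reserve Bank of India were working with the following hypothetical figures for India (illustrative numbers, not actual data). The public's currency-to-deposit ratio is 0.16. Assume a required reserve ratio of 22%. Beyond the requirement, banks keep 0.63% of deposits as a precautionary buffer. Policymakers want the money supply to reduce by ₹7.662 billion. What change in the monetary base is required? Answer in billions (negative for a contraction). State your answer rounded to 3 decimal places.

-2.552 billion

The money multiplier is m = (1 + c) / (rr + e + c) = (1 + 0.16) / (0.22 + 0.0063 + 0.16) ≈ 3.00285.
ΔMB = ΔM / m = (−7.662) / 3.00285 ≈ -2.5516 billion.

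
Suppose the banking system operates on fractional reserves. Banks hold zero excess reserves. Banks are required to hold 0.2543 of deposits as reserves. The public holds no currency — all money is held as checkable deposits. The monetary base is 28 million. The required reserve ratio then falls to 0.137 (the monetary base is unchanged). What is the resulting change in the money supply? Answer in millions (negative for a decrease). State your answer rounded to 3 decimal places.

94.273 million

Initially m₁ = 1 / (0.2543) ≈ 3.932363, so M₁ = 3.932363 × 28 ≈ 110.1062 million.
After the change m₂ = 1 / (0.137) ≈ 7.299270, so M₂ = 7.299270 × 28 ≈ 204.3796 million.
ΔM = M₂ − M₁ = 204.3796 − 110.1062 = 94.2734 million.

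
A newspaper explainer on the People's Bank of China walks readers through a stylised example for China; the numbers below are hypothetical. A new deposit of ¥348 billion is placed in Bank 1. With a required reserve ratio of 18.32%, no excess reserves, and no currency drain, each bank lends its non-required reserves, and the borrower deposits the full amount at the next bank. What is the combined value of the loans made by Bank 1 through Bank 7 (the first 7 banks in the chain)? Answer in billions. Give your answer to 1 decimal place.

¥1175.2 billion

Bank i lends (1 − rr)^i of the original deposit: Bank 1 lends 348·0.8168 = 284.2464, Bank 2 lends 348·0.8168² ≈ 232.1725, and so on.
Summing a geometric series: total = 348·[0.8168·(1 − 0.8168^7) / (1 − 0.8168)] ≈ 1175.2240 billion.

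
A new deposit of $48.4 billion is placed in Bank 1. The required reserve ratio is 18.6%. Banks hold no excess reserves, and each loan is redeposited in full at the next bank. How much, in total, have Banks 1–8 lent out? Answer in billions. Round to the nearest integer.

Bank i lends (1 − rr)^i of the original deposit: Bank 1 lends 48.4·0.8140 = 39.3976, Bank 2 lends 48.4·0.8140² ≈ 32.0696, and so on.
Summing a geometric series: total = 48.4·[0.8140·(1 − 0.8140^8) / (1 − 0.8140)] ≈ 170.9876 billion.

$171 billion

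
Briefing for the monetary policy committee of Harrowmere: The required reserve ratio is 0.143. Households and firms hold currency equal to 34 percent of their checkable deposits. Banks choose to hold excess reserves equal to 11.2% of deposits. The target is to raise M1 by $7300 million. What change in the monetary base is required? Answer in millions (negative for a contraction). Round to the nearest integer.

The money multiplier is m = (1 + c) / (rr + e + c) = (1 + 0.34) / (0.143 + 0.112 + 0.34) ≈ 2.25210.
ΔMB = ΔM / m = (+7300) / 2.25210 ≈ 3241.4191 million.

$3241 million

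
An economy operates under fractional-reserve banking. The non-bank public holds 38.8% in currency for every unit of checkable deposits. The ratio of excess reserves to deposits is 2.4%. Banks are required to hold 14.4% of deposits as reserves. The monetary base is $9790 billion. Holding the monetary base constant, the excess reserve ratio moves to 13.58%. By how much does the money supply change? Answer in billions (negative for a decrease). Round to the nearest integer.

Initially m₁ = (1 + 0.388) / (0.144 + 0.024 + 0.388) ≈ 2.49640, so M₁ = 2.49640 × 9790 = 24439.756 billion.
After the change m₂ = (1 + 0.388) / (0.144 + 0.1358 + 0.388) ≈ 2.07847, so M₂ = 2.07847 × 9790 = 20348.2213 billion.
ΔM = M₂ − M₁ = 20348.2213 − 24439.756 = -4091.5347 billion.

-4092 billion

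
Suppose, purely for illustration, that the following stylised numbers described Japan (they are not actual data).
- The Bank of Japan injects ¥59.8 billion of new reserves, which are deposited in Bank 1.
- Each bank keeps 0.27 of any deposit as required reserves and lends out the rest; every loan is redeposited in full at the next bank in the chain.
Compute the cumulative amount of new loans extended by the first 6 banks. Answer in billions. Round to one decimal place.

¥137.2 billion

Bank i lends (1 − rr)^i of the original deposit: Bank 1 lends 59.8·0.7300 = 43.6540, Bank 2 lends 59.8·0.7300² ≈ 31.8674, and so on.
Summing a geometric series: total = 59.8·[0.7300·(1 − 0.7300^6) / (1 − 0.7300)] ≈ 137.2135 billion.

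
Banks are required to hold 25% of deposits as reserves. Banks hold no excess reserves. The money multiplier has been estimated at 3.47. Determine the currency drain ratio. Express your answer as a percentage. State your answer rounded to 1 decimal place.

Using m = 3.47. From m = (1 + c)/(c + rr + e), rearranging gives 1 + c = m·(c + rr + e), so c·(1 − m) = m·(rr + e) − 1.
Hence c = [m·(rr + e) − 1]/(1 − m) = [3.47 × (0.25 + 0) − 1] / (1 − 3.47) ≈ 0.053644.

5.4%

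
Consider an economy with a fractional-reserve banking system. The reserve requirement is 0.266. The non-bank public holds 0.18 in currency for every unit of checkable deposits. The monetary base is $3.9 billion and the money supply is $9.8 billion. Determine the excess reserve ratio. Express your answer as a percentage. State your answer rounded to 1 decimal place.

2.4%

Using m = M/MB = 9.8/3.9 ≈ 2.512821. Since m = (1 + c)/(c + rr + e), the denominator satisfies c + rr + e = (1 + c)/m = (1 + 0.18) / 2.512821 ≈ 0.469592.
With c = 0.18 and rr = 0.266, the excess reserve ratio is 0.469592 − 0.18 − 0.266 = 0.023592.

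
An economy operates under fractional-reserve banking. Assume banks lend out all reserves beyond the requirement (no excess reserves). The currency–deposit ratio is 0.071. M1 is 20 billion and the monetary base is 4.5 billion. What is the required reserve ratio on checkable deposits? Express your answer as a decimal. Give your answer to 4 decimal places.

Using m = M/MB = 20/4.5 ≈ 4.444444. Since m = (1 + c)/(c + rr + e), the denominator satisfies c + rr + e = (1 + c)/m = (1 + 0.071) / 4.444444 ≈ 0.240975.
With c = 0.071 and e = 0, the required reserve ratio on checkable deposits is 0.240975 − 0.071 − 0 = 0.169975.

0.1700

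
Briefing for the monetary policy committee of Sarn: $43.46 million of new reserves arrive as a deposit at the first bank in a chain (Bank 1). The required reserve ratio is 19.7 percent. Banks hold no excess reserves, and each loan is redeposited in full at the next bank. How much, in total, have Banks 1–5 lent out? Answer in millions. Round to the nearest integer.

$118 million

Bank i lends (1 − rr)^i of the original deposit: Bank 1 lends 43.46·0.8030 ≈ 34.8984, Bank 2 lends 43.46·0.8030² ≈ 28.0234, and so on.
Summing a geometric series: total = 43.46·[0.8030·(1 − 0.8030^5) / (1 − 0.8030)] ≈ 118.0043 million.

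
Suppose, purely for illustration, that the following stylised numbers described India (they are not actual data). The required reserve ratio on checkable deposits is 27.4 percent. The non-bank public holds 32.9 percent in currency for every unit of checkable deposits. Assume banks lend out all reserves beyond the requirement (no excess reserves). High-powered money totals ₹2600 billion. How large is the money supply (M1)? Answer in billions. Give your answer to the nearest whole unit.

₹5730 billion

The money multiplier is m = (1 + c) / (rr + c) = (1 + 0.329) / (0.274 + 0.329) ≈ 2.20398.
So M = m × MB = 2.20398 × 2600 = 5730.348 billion.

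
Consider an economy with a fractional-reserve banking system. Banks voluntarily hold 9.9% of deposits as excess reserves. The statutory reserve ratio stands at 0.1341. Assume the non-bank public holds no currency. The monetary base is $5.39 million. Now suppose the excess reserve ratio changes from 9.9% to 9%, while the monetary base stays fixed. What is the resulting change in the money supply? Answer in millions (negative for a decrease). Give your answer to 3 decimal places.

$0.929 million

Initially m₁ = 1 / (0.1341 + 0.099) ≈ 4.29, so M₁ = 4.29 × 5.39 = 23.1231 million.
After the change m₂ = 1 / (0.1341 + 0.09) ≈ 4.46229, so M₂ = 4.46229 × 5.39 ≈ 24.0517 million.
ΔM = M₂ − M₁ = 24.0517 − 23.1231 = 0.9286 million.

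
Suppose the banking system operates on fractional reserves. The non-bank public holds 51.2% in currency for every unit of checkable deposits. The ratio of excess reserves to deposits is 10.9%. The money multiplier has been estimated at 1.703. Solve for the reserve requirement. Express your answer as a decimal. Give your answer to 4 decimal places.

Using m = 1.703. Since m = (1 + c)/(c + rr + e), the denominator satisfies c + rr + e = (1 + c)/m = (1 + 0.512) / 1.703 ≈ 0.887845.
With c = 0.512 and e = 0.109, the reserve requirement is 0.887845 − 0.512 − 0.109 = 0.266845.

0.2668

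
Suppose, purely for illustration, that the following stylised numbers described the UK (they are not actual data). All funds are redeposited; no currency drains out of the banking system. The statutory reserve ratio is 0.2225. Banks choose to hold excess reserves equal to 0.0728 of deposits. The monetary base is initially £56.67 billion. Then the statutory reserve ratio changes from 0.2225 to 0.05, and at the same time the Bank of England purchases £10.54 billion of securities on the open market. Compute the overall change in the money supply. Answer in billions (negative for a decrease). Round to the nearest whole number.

£355 billion

Before: m₁ = 1 / (0.2225 + 0.0728) ≈ 3.3864, MB₁ = 56.67, so M₁ = 3.3864 × 56.67 ≈ 191.9073 billion.
After: m₂ = 1 / (0.05 + 0.0728) ≈ 8.1433, MB₂ = 56.67 + 10.54 = 67.21, so M₂ = 8.1433 × 67.21 ≈ 547.3112 billion.
ΔM = M₂ − M₁ = 547.3112 − 191.9073 = 355.4039 billion.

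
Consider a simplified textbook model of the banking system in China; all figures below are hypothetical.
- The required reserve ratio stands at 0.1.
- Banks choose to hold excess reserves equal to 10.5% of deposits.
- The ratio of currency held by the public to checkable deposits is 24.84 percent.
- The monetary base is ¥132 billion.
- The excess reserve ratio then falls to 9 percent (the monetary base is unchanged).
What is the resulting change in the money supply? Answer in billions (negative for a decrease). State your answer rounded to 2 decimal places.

Initially m₁ = (1 + 0.2484) / (0.1 + 0.105 + 0.2484) ≈ 2.753419, so M₁ = 2.753419 × 132 ≈ 363.4513 billion.
After the change m₂ = (1 + 0.2484) / (0.1 + 0.09 + 0.2484) ≈ 2.847628, so M₂ = 2.847628 × 132 ≈ 375.8869 billion.
ΔM = M₂ − M₁ = 375.8869 − 363.4513 = 12.4356 billion.

¥12.44 billion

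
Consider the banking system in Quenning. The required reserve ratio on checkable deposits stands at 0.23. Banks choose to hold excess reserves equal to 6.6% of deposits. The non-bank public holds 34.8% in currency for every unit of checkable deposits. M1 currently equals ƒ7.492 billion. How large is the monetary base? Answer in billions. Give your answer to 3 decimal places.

ƒ3.579 billion

The money multiplier is m = (1 + c) / (rr + e + c) = (1 + 0.348) / (0.23 + 0.066 + 0.348) ≈ 2.09317.
MB = M / m = 7.492 / 2.09317 ≈ 3.5793 billion.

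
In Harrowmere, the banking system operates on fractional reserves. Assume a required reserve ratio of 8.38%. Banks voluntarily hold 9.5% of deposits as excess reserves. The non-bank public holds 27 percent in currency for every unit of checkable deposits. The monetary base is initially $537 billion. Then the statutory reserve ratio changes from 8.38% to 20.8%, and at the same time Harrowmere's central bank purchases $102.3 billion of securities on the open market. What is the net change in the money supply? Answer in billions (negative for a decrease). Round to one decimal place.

-102.6 billion

Before: m₁ = (1 + 0.27) / (0.0838 + 0.095 + 0.27) ≈ 2.82977, MB₁ = 537, so M₁ = 2.82977 × 537 ≈ 1519.5865 billion.
After: m₂ = (1 + 0.27) / (0.208 + 0.095 + 0.27) ≈ 2.21640, MB₂ = 537 + 102.3 = 639.3, so M₂ = 2.21640 × 639.3 ≈ 1416.9445 billion.
ΔM = M₂ − M₁ = 1416.9445 − 1519.5865 = -102.642 billion.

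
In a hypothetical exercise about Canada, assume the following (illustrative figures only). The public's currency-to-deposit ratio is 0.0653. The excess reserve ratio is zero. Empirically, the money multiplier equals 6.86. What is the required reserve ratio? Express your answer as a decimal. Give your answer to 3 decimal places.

0.090

Using m = 6.86. Since m = (1 + c)/(c + rr + e), the denominator satisfies c + rr + e = (1 + c)/m = (1 + 0.0653) / 6.86 ≈ 0.155292.
With c = 0.0653 and e = 0, the required reserve ratio is 0.155292 − 0.0653 − 0 = 0.089992.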